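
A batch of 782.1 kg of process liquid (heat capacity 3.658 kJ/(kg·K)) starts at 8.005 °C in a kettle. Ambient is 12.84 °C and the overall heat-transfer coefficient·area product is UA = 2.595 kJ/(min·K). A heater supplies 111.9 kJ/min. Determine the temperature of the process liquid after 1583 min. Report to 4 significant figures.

44.55 °C

Heat balance on the well-mixed liquid: M c_p dT/dt = −UA(T − T_amb) + Q̇.
dT/dt = (T_ss − T)/τ with T_ss = T_amb + Q̇/UA = 12.84 + 111.9/2.595 = 55.9614 °C, τ = M c_p/UA = 782.1·3.658/2.595 = 1102.47 min.
Solution: T(t) = T_ss + (T₀ − T_ss) e^(−t/τ).
T(1583) = 55.9614 + (-47.9564)·0.237911 = 44.5521 °C.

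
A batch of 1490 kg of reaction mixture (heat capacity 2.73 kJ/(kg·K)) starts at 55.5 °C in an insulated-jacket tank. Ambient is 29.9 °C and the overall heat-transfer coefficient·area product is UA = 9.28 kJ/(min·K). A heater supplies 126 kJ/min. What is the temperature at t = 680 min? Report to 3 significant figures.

Heat balance on the well-mixed liquid: M c_p dT/dt = −UA(T − T_amb) + Q̇.
dT/dt = (T_ss − T)/τ with T_ss = T_amb + Q̇/UA = 29.9 + 126/9.28 = 43.478 °C, τ = M c_p/UA = 1490·2.73/9.28 = 438.33 min.
T approaches T_ss exponentially: T(t) = T_ss + (T₀ − T_ss) e^(−t/τ).
T(680) = 43.478 + (12.022)·0.21196 = 46.026 °C.

46.0 °C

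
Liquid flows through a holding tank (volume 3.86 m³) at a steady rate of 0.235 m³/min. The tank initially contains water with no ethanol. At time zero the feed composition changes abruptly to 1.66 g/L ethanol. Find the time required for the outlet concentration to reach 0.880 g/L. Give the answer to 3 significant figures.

Transient balance on the dissolved component: V dC/dt = Q(C_in − C), so τ = V/Q = 16.426 min.
C(t) = C_in + (C₀ − C_in) e^(−t/τ). Set C = 0.880 and solve for t:
e^(−t/τ) = (C − C_in)/(C₀ − C_in) = (0.880 − 1.66)/(0 − 1.66) = 0.46988
t = −τ ln(…) = 16.426 × 0.75528 = 12.406 min.

12.4 min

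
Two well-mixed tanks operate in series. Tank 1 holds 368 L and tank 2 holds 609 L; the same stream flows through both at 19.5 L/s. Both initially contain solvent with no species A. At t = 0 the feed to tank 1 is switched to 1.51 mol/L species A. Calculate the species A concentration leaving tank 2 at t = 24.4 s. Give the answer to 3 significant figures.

0.396 mol/L

Species balance on tank i: dCᵢ/dt = (Cᵢ₋₁ − Cᵢ)/τᵢ with τᵢ = Vᵢ/Q.
τ₁ = 368/19.5 = 18.872 s; τ₂ = 609/19.5 = 31.231 s.
Tank 1: C₁ = C_in(1 − e^(−t/τ₁)). Tank 2 (τ₁ ≠ τ₂): C₂ = C_in[1 − (τ₁ e^(−t/τ₁) − τ₂ e^(−t/τ₂))/(τ₁ − τ₂)].
At t = 24.4: e^(−t/τ₁) = 0.27446, e^(−t/τ₂) = 0.45782.
C₂ = 1.51·[1 − (18.872·0.27446 − 31.231·0.45782)/(-12.359)] = 1.51·0.26220 = 0.39593 mol/L.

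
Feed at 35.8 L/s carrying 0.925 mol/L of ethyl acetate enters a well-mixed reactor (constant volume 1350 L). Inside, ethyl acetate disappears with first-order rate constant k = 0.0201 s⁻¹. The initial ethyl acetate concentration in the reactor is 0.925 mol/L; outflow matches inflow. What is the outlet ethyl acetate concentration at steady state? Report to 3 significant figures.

0.526 mol/L

V dC/dt = Q(C_in − C) − k V C.
At steady state: 0 = Q C_in − (Q + kV) C_ss, so C_ss = Q C_in/(Q + kV).
C_ss = 35.8·0.925/(35.8 + 0.0201·1350) = 33.115/62.935 = 0.52618 mol/L.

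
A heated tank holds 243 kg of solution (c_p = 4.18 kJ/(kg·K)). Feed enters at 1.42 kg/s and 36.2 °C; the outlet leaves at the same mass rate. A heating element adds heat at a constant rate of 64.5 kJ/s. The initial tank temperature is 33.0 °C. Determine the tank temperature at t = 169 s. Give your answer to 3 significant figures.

M c_p dT/dt = ṁ c_p (T_in − T) + Q̇.
Rearrange: dT/dt = (T_ss − T)/τ with τ = M/ṁ = 171.13 s and T_ss = T_in + Q̇/(ṁ c_p) = 47.067 °C.
This is linear first-order; T(t) = T_ss + (T₀ − T_ss) e^(−t/τ).
T(169) = 47.067 + (-14.067)·e^(−169/171.13) = 47.067 + (-14.067)·0.37248 = 41.827 °C.

41.8 °C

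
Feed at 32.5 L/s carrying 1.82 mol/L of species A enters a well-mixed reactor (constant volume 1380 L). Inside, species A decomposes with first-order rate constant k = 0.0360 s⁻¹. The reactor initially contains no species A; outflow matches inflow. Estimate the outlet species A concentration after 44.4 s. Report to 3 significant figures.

0.669 mol/L

V dC/dt = Q(C_in − C) − k V C.
This is linear with rate a = Q/V + k = 0.059551 s⁻¹.
C_ss = Q C_in/(Q + kV) = 0.71976 mol/L; C(t) = C_ss + (C₀ − C_ss) e^(−a t).
C(44.4) = 0.71976 + (-0.71976)·e^(−0.059551·44.4) = 0.71976 + (-0.71976)·0.071073 = 0.66861 mol/L.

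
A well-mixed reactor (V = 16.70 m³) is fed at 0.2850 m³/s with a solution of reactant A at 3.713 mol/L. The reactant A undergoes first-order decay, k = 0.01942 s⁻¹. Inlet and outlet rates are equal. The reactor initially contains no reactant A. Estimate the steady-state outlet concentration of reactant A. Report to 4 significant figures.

Species balance: V dC/dt = Q C_in − Q C − k V C.
Steady state (dC/dt = 0): C_ss = Q C_in/(Q + kV) = C_in/(1 + kV/Q).
C_ss = 0.2850·3.713/(0.2850 + 0.01942·16.70) = 1.05820/0.609314 = 1.73672 mol/L.

1.737 mol/L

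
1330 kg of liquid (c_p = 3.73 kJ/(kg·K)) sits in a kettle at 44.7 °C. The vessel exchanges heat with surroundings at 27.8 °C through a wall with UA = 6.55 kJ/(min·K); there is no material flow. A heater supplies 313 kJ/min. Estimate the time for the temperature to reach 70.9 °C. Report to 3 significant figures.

1430 min

Unsteady energy balance on the tank contents: M c_p dT/dt = −UA(T − T_amb) + Q̇.
τ = M c_p/UA = 757.39 min; T_ss = T_amb + Q̇/UA = 27.8 + 313/6.55 = 75.586 °C.
T(t) = T_ss + (T₀ − T_ss)e^(−t/τ); set T = 70.9:
t = −τ ln[(T − T_ss)/(T₀ − T_ss)] = −757.39 · ln(0.15173) = 1428.2 min.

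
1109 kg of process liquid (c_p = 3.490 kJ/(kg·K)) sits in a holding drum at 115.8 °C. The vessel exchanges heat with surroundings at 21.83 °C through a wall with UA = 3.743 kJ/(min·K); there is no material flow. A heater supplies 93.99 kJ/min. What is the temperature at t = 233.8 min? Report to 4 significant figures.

M c_p dT/dt = −UA(T − T_amb) + Q̇.
dT/dt = (T_ss − T)/τ with T_ss = T_amb + Q̇/UA = 21.83 + 93.99/3.743 = 46.9409 °C, τ = M c_p/UA = 1109·3.490/3.743 = 1034.04 min.
Solution: T(t) = T_ss + (T₀ − T_ss) e^(−t/τ).
T(233.8) = 46.9409 + (68.8591)·0.797636 = 101.865 °C.

101.9 °C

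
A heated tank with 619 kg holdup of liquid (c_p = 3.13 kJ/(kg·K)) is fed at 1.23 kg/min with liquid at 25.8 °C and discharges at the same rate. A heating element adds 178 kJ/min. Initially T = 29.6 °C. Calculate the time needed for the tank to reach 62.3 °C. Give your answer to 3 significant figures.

Energy balance: M c_p dT/dt = ṁ c_p (T_in − T) + 178.
τ = M/ṁ = 503.25 min; T_ss = T_in + Q̇/(ṁ c_p) = 72.035 °C.
T(t) = T_ss + (T₀ − T_ss) e^(−t/τ). Set T = 62.3:
e^(−t/τ) = (62.3 − 72.035)/(29.6 − 72.035) = 0.22941
t = −503.25 · ln(0.22941) = 740.91 min.

741 min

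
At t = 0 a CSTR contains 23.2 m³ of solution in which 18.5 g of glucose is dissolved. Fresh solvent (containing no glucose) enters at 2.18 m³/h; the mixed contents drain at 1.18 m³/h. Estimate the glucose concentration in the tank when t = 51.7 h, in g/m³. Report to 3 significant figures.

Let m(t) be the amount of glucose. Volume: V(t) = V₀ + (Q_in − Q_out) t = 23.2 + 1.0000 t; V(51.7) = 74.900 m³.
Species balance (pure solvent in): dm/dt = −Q_out · m/V(t).
dm/m = −Q_out dt/(V₀ + 1.0000 t); integrating gives ln(m/m₀) = −(Q_out/(Q_in−Q_out)) ln(V/V₀).
m = m₀ (V₀/V)^(Q_out/(Q_in−Q_out)) = 18.5 × (23.2/74.900)^(1.1800) = 4.6404 g.
C = m/V = 4.6404/74.900 = 0.061955 g/m³.

0.0620 g/m³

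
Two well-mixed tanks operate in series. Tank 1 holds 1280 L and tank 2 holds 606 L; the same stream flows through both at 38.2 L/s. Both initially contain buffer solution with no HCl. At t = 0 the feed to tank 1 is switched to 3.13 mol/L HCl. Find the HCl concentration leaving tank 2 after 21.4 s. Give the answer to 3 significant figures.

Species balance on tank i: dCᵢ/dt = (Cᵢ₋₁ − Cᵢ)/τᵢ with τᵢ = Vᵢ/Q.
τ₁ = 1280/38.2 = 33.508 s; τ₂ = 606/38.2 = 15.864 s.
Tank 1: C₁ = C_in(1 − e^(−t/τ₁)). Tank 2 (τ₁ ≠ τ₂): C₂ = C_in[1 − (τ₁ e^(−t/τ₁) − τ₂ e^(−t/τ₂))/(τ₁ − τ₂)].
At t = 21.4: e^(−t/τ₁) = 0.52800, e^(−t/τ₂) = 0.25951.
C₂ = 3.13·[1 − (33.508·0.52800 − 15.864·0.25951)/(17.644)] = 3.13·0.23059 = 0.72175 mol/L.

0.722 mol/L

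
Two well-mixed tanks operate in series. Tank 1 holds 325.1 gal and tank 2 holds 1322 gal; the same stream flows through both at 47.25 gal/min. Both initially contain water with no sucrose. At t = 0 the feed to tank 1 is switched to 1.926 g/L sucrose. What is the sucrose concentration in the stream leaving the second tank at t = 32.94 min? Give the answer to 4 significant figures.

1.144 g/L

Each tank obeys Vᵢ dCᵢ/dt = Q(Cᵢ₋₁ − Cᵢ), so τᵢ = Vᵢ/Q.
τ₁ = 325.1/47.25 = 6.88042 min; τ₂ = 1322/47.25 = 27.9788 min.
Tank 1: C₁ = C_in(1 − e^(−t/τ₁)). Tank 2 (τ₁ ≠ τ₂): C₂ = C_in[1 − (τ₁ e^(−t/τ₁) − τ₂ e^(−t/τ₂))/(τ₁ − τ₂)].
At t = 32.94: e^(−t/τ₁) = 0.00833330, e^(−t/τ₂) = 0.308104.
C₂ = 1.926·[1 − (6.88042·0.00833330 − 27.9788·0.308104)/(-21.0984)] = 1.926·0.594138 = 1.14431 g/L.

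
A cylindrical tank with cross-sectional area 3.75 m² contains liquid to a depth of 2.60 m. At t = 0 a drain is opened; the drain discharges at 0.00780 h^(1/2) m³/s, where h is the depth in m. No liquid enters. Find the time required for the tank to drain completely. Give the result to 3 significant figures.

With no inflow, A dh/dt = −0.00780 √h.
∫ h^(−1/2) dh = −(0.00780/A) ∫ dt, giving 2√h = 2√h₀ − (0.00780/A) t.
Tank is empty when √h = 0: t_empty = 2A√h₀/0.00780.
t_empty = 2·3.75·√2.60/0.00780 = 7.5000·1.6125/0.00780 = 1550.4 s.

1550 s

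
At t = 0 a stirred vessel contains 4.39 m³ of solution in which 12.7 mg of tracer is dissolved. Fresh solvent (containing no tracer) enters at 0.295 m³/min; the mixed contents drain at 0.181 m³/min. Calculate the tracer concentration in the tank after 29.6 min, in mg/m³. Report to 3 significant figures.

Let m(t) be the amount of tracer. Volume: V(t) = V₀ + (Q_in − Q_out) t = 4.39 + 0.11400 t; V(29.6) = 7.7644 m³.
No tracer enters, so dm/dt = −Q_out · (m/V).
dm/m = −Q_out dt/(V₀ + 0.11400 t); integrating gives ln(m/m₀) = −(Q_out/(Q_in−Q_out)) ln(V/V₀).
m = m₀ (V₀/V)^(Q_out/(Q_in−Q_out)) = 12.7 × (4.39/7.7644)^(1.5877) = 5.1359 mg.
C = m/V = 5.1359/7.7644 = 0.66147 mg/m³.

0.661 mg/m³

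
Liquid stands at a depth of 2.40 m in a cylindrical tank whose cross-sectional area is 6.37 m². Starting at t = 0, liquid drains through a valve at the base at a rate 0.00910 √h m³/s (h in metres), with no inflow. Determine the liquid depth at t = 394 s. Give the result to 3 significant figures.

Mass balance (ρ constant): A dh/dt = −0.00910 √h.
This is separable: 2 d(√h)/dt = −0.00910/A, so √h = √h₀ − (0.00910/(2A)) t.
√h = √2.40 − 0.00910·394/(2·6.37) = 1.5492 − 0.28143 = 1.2678.
h = 1.2678² = 1.6072 m.

1.61 m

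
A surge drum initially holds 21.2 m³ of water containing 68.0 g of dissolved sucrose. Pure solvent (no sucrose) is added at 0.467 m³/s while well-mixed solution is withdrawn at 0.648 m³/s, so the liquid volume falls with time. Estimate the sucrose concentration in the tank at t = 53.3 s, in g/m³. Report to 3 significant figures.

Let m(t) be the amount of sucrose. Volume: V(t) = V₀ + (Q_in − Q_out) t = 21.2 − 0.18100 t; V(53.3) = 11.553 m³.
No sucrose enters, so dm/dt = −Q_out · (m/V).
dm/m = −Q_out dt/(V₀ − 0.18100 t); integrating gives ln(m/m₀) = −(Q_out/(Q_in−Q_out)) ln(V/V₀).
m = m₀ (V₀/V)^(Q_out/(Q_in−Q_out)) = 68.0 × (21.2/11.553)^(-3.5801) = 7.7376 g.
C = m/V = 7.7376/11.553 = 0.66976 g/m³.

0.670 g/m³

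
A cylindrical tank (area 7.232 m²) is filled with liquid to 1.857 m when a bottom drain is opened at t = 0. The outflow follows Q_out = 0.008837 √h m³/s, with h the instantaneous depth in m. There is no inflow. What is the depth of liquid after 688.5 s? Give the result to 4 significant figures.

With no inflow, A dh/dt = −0.008837 √h.
This is separable: 2 d(√h)/dt = −0.008837/A, so √h = √h₀ − (0.008837/(2A)) t.
√h = √1.857 − 0.008837·688.5/(2·7.232) = 1.36272 − 0.420650 = 0.942068.
h = 0.942068² = 0.887493 m.

0.8875 m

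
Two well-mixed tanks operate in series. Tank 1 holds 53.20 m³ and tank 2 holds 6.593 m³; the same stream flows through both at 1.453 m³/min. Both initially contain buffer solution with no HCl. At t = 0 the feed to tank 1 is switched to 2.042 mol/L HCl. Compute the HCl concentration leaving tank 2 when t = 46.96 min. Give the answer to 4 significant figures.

Species balance on tank i: dCᵢ/dt = (Cᵢ₋₁ − Cᵢ)/τᵢ with τᵢ = Vᵢ/Q.
τ₁ = 53.20/1.453 = 36.6139 min; τ₂ = 6.593/1.453 = 4.53751 min.
Solving the cascade with C₁(0)=C₂(0)=0 gives C₂(t) = C_in[1 − (τ₁ e^(−t/τ₁) − τ₂ e^(−t/τ₂))/(τ₁ − τ₂)].
At t = 46.96: e^(−t/τ₁) = 0.277323, e^(−t/τ₂) = 3.20155e-05.
C₂ = 2.042·[1 − (36.6139·0.277323 − 4.53751·3.20155e-05)/(32.0764)] = 2.042·0.683452 = 1.39561 mol/L.

1.396 mol/L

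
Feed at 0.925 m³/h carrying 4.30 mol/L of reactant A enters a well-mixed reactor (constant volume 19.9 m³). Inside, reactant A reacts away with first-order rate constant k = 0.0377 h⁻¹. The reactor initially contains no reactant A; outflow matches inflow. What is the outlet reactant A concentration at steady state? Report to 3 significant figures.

V dC/dt = Q(C_in − C) − k V C.
At steady state: 0 = Q C_in − (Q + kV) C_ss, so C_ss = Q C_in/(Q + kV).
C_ss = 0.925·4.30/(0.925 + 0.0377·19.9) = 3.9775/1.6752 = 2.3743 mol/L.

2.37 mol/L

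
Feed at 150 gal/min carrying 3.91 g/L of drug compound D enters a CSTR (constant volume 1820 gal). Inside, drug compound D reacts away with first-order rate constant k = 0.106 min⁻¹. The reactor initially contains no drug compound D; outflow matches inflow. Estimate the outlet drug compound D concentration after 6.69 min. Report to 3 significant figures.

1.23 g/L

V dC/dt = Q(C_in − C) − k V C.
This is linear with rate a = Q/V + k = 0.18842 min⁻¹.
C_ss = Q C_in/(Q + kV) = 1.7103 g/L; C(t) = C_ss + (C₀ − C_ss) e^(−a t).
C(6.69) = 1.7103 + (-1.7103)·e^(−0.18842·6.69) = 1.7103 + (-1.7103)·0.28351 = 1.2254 g/L.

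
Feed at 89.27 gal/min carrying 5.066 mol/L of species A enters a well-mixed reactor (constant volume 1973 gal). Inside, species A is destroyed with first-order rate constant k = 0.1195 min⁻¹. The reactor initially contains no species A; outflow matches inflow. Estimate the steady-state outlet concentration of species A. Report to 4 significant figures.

1.391 mol/L

Species balance: V dC/dt = Q C_in − Q C − k V C.
Steady state (dC/dt = 0): C_ss = Q C_in/(Q + kV) = C_in/(1 + kV/Q).
C_ss = 89.27·5.066/(89.27 + 0.1195·1973) = 452.242/325.043 = 1.39133 mol/L.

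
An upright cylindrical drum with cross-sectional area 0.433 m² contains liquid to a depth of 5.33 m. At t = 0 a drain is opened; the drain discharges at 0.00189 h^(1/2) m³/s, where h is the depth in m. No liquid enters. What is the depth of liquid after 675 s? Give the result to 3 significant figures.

A dh/dt = −Q_out = −0.00189 √h.
Separate and integrate: 2(√h − √h₀) = −(0.00189/A) t.
√h = √5.33 − 0.00189·675/(2·0.433) = 2.3087 − 1.4732 = 0.83553.
h = 0.83553² = 0.69811 m.

0.698 m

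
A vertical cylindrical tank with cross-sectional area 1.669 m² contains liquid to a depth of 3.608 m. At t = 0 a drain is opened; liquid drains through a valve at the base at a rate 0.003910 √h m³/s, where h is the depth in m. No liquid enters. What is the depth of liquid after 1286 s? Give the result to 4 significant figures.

A dh/dt = −Q_out = −0.003910 √h.
∫ h^(−1/2) dh = −(0.003910/A) ∫ dt, giving 2√h = 2√h₀ − (0.003910/A) t.
√h = √3.608 − 0.003910·1286/(2·1.669) = 1.89947 − 1.50637 = 0.393105.
h = 0.393105² = 0.154531 m.

0.1545 m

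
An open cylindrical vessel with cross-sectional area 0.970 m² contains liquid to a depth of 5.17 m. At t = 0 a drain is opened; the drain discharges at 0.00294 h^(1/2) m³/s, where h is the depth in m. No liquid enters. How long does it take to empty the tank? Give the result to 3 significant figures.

1500 s

Volume balance on the tank: A dh/dt = −0.00294 √h.
Separate and integrate: 2(√h − √h₀) = −(0.00294/A) t.
Tank is empty when √h = 0: t_empty = 2A√h₀/0.00294.
t_empty = 2·0.970·√5.17/0.00294 = 1.9400·2.2738/0.00294 = 1500.4 s.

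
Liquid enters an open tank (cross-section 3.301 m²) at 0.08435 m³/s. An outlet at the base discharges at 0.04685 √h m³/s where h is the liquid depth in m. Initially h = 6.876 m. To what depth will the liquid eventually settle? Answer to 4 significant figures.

3.242 m

Level balance: A dh/dt = 0.08435 − 0.04685 √h. Setting dh/dt = 0:
Q_in = 0.04685 √h_ss ⇒ √h_ss = 0.08435/0.04685 = 1.80043.
h_ss = 1.80043² = 3.24154 m. (Since h₀ = 6.876 m > h_ss, the level will fall toward this value.)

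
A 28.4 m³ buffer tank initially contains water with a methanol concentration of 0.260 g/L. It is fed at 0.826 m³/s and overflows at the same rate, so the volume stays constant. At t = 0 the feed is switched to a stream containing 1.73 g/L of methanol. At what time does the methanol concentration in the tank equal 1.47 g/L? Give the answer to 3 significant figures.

Species balance: V dC/dt = Q(C_in − C) ⇒ τ = V/Q = 34.383 s.
C(t) = C_in + (C₀ − C_in) e^(−t/τ). Set C = 1.47 and solve for t:
e^(−t/τ) = (C − C_in)/(C₀ − C_in) = (1.47 − 1.73)/(0.260 − 1.73) = 0.17687
t = −τ ln(…) = 34.383 × 1.7323 = 59.562 s.

59.6 s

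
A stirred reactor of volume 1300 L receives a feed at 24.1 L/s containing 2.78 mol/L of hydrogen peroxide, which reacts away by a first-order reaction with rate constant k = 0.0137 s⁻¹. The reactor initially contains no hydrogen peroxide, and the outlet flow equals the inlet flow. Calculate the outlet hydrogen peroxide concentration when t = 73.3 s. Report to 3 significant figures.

Species balance: V dC/dt = Q C_in − Q C − k V C.
This is linear with rate a = Q/V + k = 0.032238 s⁻¹.
C_ss = Q C_in/(Q + kV) = 1.5986 mol/L; C(t) = C_ss + (C₀ − C_ss) e^(−a t).
C(73.3) = 1.5986 + (-1.5986)·e^(−0.032238·73.3) = 1.5986 + (-1.5986)·0.094130 = 1.4481 mol/L.

1.45 mol/L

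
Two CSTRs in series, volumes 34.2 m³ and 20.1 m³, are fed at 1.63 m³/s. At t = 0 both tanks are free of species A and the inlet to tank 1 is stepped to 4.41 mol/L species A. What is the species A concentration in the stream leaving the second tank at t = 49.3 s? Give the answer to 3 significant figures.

3.50 mol/L

Each tank obeys Vᵢ dCᵢ/dt = Q(Cᵢ₋₁ − Cᵢ), so τᵢ = Vᵢ/Q.
τ₁ = 34.2/1.63 = 20.982 s; τ₂ = 20.1/1.63 = 12.331 s.
Tank 1: C₁ = C_in(1 − e^(−t/τ₁)). Tank 2 (τ₁ ≠ τ₂): C₂ = C_in[1 − (τ₁ e^(−t/τ₁) − τ₂ e^(−t/τ₂))/(τ₁ − τ₂)].
At t = 49.3: e^(−t/τ₁) = 0.095400, e^(−t/τ₂) = 0.018353.
C₂ = 4.41·[1 − (20.982·0.095400 − 12.331·0.018353)/(8.6503)] = 4.41·0.79477 = 3.5049 mol/L.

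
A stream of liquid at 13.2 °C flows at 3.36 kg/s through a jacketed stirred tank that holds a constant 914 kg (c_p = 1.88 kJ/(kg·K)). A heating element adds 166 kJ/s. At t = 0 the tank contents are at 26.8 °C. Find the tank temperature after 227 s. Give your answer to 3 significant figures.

Energy balance: M c_p dT/dt = ṁ c_p (T_in − T) + 166.
τ = M/ṁ = 272.02 s; T_ss = T_in + Q̇/(ṁ c_p) = 13.2 + 166/(3.36·1.88) = 39.479 °C.
T approaches T_ss exponentially: T(t) = T_ss + (T₀ − T_ss) e^(−t/τ).
T(227) = 39.479 + (-12.679)·e^(−227/272.02) = 39.479 + (-12.679)·0.43410 = 33.975 °C.

34.0 °C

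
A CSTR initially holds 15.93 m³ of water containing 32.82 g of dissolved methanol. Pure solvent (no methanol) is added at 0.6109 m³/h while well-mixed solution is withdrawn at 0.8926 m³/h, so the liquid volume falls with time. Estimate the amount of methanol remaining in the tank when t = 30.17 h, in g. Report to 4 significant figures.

2.930 g

Total volume: dV/dt = Q_in − Q_out = -0.281700 m³/h, so V(t) = 15.93 − 0.281700 t and V(30.17) = 7.43111 m³.
Solute balance: dm/dt = 0 − Q_out C = −Q_out m/V(t).
Separate: dm/m = −Q_out dt/V(t) ⇒ ln(m/m₀) = −(Q_out/(Q_in−Q_out)) ln(V/V₀).
m = m₀ (V₀/V)^(Q_out/(Q_in−Q_out)) = 32.82 × (15.93/7.43111)^(-3.16862) = 2.92963 g.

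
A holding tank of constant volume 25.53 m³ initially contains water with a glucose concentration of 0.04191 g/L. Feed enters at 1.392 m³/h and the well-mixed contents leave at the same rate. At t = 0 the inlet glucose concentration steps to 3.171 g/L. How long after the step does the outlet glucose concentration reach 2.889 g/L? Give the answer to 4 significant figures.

44.14 h

Species balance: V dC/dt = Q(C_in − C) ⇒ τ = V/Q = 18.3405 h.
C(t) = C_in + (C₀ − C_in) e^(−t/τ). Set C = 2.889 and solve for t:
e^(−t/τ) = (C − C_in)/(C₀ − C_in) = (2.889 − 3.171)/(0.04191 − 3.171) = 0.0901220
t = −τ ln(…) = 18.3405 × 2.40659 = 44.1381 h.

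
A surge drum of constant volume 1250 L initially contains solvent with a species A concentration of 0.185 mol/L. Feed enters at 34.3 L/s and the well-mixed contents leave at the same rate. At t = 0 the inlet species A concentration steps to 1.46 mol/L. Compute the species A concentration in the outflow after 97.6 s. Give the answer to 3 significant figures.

1.37 mol/L

Transient balance on the dissolved component: V dC/dt = Q(C_in − C).
Time constant τ = V/Q = 1250/34.3 = 36.443 s.
This is linear first-order; C(t) = C_in + (C₀ − C_in) e^(−t/τ).
C(97.6) = 1.46 + (0.185 − 1.46)·e^(−97.6/36.443) = 1.46 + (-1.2750)·0.068691 = 1.3724 mol/L.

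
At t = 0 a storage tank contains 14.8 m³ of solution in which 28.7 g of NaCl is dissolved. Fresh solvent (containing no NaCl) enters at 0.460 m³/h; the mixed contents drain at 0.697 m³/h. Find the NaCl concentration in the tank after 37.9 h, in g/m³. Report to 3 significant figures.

Total volume: dV/dt = Q_in − Q_out = -0.23700 m³/h, so V(t) = 14.8 − 0.23700 t and V(37.9) = 5.8177 m³.
Species balance (pure solvent in): dm/dt = −Q_out · m/V(t).
dm/m = −Q_out dt/(V₀ − 0.23700 t); integrating gives ln(m/m₀) = −(Q_out/(Q_in−Q_out)) ln(V/V₀).
m = m₀ (V₀/V)^(Q_out/(Q_in−Q_out)) = 28.7 × (14.8/5.8177)^(-2.9409) = 1.8421 g.
C = m/V = 1.8421/5.8177 = 0.31663 g/m³.

0.317 g/m³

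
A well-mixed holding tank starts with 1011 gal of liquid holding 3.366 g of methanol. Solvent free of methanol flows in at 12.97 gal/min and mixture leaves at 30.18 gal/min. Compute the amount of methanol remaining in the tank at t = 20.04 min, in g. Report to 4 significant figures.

Total volume: dV/dt = Q_in − Q_out = -17.2100 gal/min, so V(t) = 1011 − 17.2100 t and V(20.04) = 666.112 gal.
No methanol enters, so dm/dt = −Q_out · (m/V).
dm/m = −Q_out dt/(V₀ − 17.2100 t); integrating gives ln(m/m₀) = −(Q_out/(Q_in−Q_out)) ln(V/V₀).
m = m₀ (V₀/V)^(Q_out/(Q_in−Q_out)) = 3.366 × (1011/666.112)^(-1.75363) = 1.61938 g.

1.619 g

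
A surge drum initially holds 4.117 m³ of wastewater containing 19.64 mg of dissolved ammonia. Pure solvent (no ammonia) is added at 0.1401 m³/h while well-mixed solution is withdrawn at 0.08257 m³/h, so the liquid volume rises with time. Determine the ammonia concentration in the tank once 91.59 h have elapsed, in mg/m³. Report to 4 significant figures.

0.6412 mg/m³

Total volume: dV/dt = Q_in − Q_out = 0.0575300 m³/h, so V(t) = 4.117 + 0.0575300 t and V(91.59) = 9.38617 m³.
No ammonia enters, so dm/dt = −Q_out · (m/V).
dm/m = −Q_out dt/(V₀ + 0.0575300 t); integrating gives ln(m/m₀) = −(Q_out/(Q_in−Q_out)) ln(V/V₀).
m = m₀ (V₀/V)^(Q_out/(Q_in−Q_out)) = 19.64 × (4.117/9.38617)^(1.43525) = 6.01803 mg.
C = m/V = 6.01803/9.38617 = 0.641159 mg/m³.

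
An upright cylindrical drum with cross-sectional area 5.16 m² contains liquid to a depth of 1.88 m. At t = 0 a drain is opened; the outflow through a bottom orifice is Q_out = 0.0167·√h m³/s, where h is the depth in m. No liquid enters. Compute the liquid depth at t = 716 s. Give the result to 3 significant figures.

Mass balance (ρ constant): A dh/dt = −0.0167 √h.
∫ h^(−1/2) dh = −(0.0167/A) ∫ dt, giving 2√h = 2√h₀ − (0.0167/A) t.
√h = √1.88 − 0.0167·716/(2·5.16) = 1.3711 − 1.1586 = 0.21249.
h = 0.21249² = 0.045151 m.

0.0452 m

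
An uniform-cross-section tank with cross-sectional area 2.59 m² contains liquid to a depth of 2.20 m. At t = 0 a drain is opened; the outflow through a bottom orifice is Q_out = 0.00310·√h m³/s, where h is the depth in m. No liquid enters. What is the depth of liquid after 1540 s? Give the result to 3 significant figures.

With no inflow, A dh/dt = −0.00310 √h.
Separate and integrate: 2(√h − √h₀) = −(0.00310/A) t.
√h = √2.20 − 0.00310·1540/(2·2.59) = 1.4832 − 0.92162 = 0.56162.
h = 0.56162² = 0.31541 m.

0.315 m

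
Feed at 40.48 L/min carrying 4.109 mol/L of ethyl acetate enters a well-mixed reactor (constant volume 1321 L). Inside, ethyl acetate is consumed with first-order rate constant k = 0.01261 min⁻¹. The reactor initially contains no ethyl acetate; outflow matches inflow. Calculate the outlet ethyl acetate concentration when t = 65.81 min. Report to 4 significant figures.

2.742 mol/L

Species balance: V dC/dt = Q C_in − Q C − k V C.
dC/dt = (Q/V) C_in − (Q/V + k) C; effective rate a = Q/V + k = 0.0306435 + 0.01261 = 0.0432535 min⁻¹.
C_ss = Q C_in/(Q + kV) = 2.91107 mol/L; C(t) = C_ss + (C₀ − C_ss) e^(−a t).
C(65.81) = 2.91107 + (-2.91107)·e^(−0.0432535·65.81) = 2.91107 + (-2.91107)·0.0580466 = 2.74209 mol/L.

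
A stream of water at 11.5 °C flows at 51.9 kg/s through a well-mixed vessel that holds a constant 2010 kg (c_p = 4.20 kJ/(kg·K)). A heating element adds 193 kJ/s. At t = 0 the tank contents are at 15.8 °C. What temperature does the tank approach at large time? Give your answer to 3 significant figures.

First-law balance (no shaft work): M c_p dT/dt = ṁ c_p (T_in − T) + 193.
At steady state dT/dt = 0 ⇒ T_ss = T_in + Q̇/(ṁ c_p) = 11.5 + 193/(51.9·4.20) = 12.385 °C.

12.4 °C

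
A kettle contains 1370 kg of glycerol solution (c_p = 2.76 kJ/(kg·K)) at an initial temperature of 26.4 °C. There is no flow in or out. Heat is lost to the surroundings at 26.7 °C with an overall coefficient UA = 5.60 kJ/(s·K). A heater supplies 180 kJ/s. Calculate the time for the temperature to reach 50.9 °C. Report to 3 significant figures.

M c_p dT/dt = −UA(T − T_amb) + Q̇.
τ = M c_p/UA = 675.21 s; T_ss = T_amb + Q̇/UA = 26.7 + 180/5.60 = 58.843 °C.
T(t) = T_ss + (T₀ − T_ss)e^(−t/τ); set T = 50.9:
t = −τ ln[(T − T_ss)/(T₀ − T_ss)] = −675.21 · ln(0.24483) = 950.17 s.

950 s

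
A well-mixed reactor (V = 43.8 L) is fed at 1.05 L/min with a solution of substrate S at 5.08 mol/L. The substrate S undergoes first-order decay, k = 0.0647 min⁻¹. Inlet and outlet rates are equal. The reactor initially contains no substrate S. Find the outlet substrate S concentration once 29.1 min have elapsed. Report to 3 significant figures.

Species balance: V dC/dt = Q C_in − Q C − k V C.
dC/dt = (Q/V) C_in − (Q/V + k) C; effective rate a = Q/V + k = 0.023973 + 0.0647 = 0.088673 min⁻¹.
C_ss = Q C_in/(Q + kV) = 1.3734 mol/L; C(t) = C_ss + (C₀ − C_ss) e^(−a t).
C(29.1) = 1.3734 + (-1.3734)·e^(−0.088673·29.1) = 1.3734 + (-1.3734)·0.075746 = 1.2693 mol/L.

1.27 mol/L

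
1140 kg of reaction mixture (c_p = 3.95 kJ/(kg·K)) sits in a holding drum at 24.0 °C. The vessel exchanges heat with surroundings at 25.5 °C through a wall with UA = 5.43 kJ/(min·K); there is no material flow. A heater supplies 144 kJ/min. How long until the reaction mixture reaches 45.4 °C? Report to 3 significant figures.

1200 min

M c_p dT/dt = −UA(T − T_amb) + Q̇.
τ = M c_p/UA = 829.28 min; T_ss = T_amb + Q̇/UA = 25.5 + 144/5.43 = 52.019 °C.
T(t) = T_ss + (T₀ − T_ss)e^(−t/τ); set T = 45.4:
t = −τ ln[(T − T_ss)/(T₀ − T_ss)] = −829.28 · ln(0.23624) = 1196.6 min.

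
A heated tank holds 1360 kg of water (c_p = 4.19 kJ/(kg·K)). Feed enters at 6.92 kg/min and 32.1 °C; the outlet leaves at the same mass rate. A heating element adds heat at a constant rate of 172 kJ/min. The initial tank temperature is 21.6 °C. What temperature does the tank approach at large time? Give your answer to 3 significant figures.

M c_p dT/dt = ṁ c_p (T_in − T) + Q̇.
At steady state dT/dt = 0 ⇒ T_ss = T_in + Q̇/(ṁ c_p) = 32.1 + 172/(6.92·4.19) = 38.032 °C.

38.0 °C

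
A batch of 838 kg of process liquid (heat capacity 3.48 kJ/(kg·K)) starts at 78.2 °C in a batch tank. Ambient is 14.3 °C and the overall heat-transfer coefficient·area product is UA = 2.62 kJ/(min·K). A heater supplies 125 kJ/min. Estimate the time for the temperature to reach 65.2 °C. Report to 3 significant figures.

Energy balance: M c_p dT/dt = −UA(T − T_amb) + Q̇.
τ = M c_p/UA = 1113.1 min; T_ss = T_amb + Q̇/UA = 14.3 + 125/2.62 = 62.010 °C.
T(t) = T_ss + (T₀ − T_ss)e^(−t/τ); set T = 65.2:
t = −τ ln[(T − T_ss)/(T₀ − T_ss)] = −1113.1 · ln(0.19704) = 1808.0 min.

1810 min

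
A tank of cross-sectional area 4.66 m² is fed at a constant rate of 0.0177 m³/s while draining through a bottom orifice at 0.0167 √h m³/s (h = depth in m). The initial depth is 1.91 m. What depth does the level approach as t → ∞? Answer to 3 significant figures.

Level balance: A dh/dt = 0.0177 − 0.0167 √h. Setting dh/dt = 0:
Q_in = 0.0167 √h_ss ⇒ √h_ss = 0.0177/0.0167 = 1.0599.
h_ss = 1.0599² = 1.1233 m. (Since h₀ = 1.91 m > h_ss, the level will fall toward this value.)

1.12 m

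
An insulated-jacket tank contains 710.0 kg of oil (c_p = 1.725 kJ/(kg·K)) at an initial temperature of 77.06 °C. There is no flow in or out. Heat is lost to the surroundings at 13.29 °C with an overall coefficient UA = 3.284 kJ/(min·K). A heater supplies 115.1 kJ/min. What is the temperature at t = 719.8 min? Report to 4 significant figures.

52.51 °C

M c_p dT/dt = −UA(T − T_amb) + Q̇.
dT/dt = (T_ss − T)/τ with T_ss = T_amb + Q̇/UA = 13.29 + 115.1/3.284 = 48.3387 °C, τ = M c_p/UA = 710.0·1.725/3.284 = 372.945 min.
This is linear first-order; T(t) = T_ss + (T₀ − T_ss) e^(−t/τ).
T(719.8) = 48.3387 + (28.7213)·0.145142 = 52.5074 °C.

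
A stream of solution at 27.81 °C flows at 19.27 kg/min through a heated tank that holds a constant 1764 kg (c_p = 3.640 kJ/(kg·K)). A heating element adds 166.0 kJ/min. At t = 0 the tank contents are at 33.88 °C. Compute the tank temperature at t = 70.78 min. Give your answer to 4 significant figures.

Heat balance on the well-mixed liquid: M c_p dT/dt = ṁ c_p (T_in − T) + 166.0.
τ = M/ṁ = 91.5413 min; T_ss = T_in + Q̇/(ṁ c_p) = 27.81 + 166.0/(19.27·3.640) = 30.1766 °C.
T approaches T_ss exponentially: T(t) = T_ss + (T₀ − T_ss) e^(−t/τ).
T(70.78) = 30.1766 + (3.70340)·e^(−70.78/91.5413) = 30.1766 + (3.70340)·0.461532 = 31.8858 °C.

31.89 °C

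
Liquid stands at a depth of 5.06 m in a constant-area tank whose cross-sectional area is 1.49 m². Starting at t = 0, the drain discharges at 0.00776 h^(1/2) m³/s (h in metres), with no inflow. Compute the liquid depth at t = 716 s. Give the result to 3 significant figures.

A dh/dt = −Q_out = −0.00776 √h.
∫ h^(−1/2) dh = −(0.00776/A) ∫ dt, giving 2√h = 2√h₀ − (0.00776/A) t.
√h = √5.06 − 0.00776·716/(2·1.49) = 2.2494 − 1.8645 = 0.38496.
h = 0.38496² = 0.14820 m.

0.148 m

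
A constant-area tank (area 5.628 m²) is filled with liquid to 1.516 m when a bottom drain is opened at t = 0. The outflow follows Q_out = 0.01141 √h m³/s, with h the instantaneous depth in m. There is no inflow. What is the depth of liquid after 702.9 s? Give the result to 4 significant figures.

0.2691 m

With no inflow, A dh/dt = −0.01141 √h.
This is separable: 2 d(√h)/dt = −0.01141/A, so √h = √h₀ − (0.01141/(2A)) t.
√h = √1.516 − 0.01141·702.9/(2·5.628) = 1.23126 − 0.712517 = 0.518743.
h = 0.518743² = 0.269094 m.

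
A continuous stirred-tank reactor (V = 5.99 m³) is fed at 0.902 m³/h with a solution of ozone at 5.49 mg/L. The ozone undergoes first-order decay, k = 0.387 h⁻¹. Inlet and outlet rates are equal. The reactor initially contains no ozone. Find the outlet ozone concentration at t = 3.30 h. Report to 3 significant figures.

V dC/dt = Q(C_in − C) − k V C.
dC/dt = (Q/V) C_in − (Q/V + k) C; effective rate a = Q/V + k = 0.15058 + 0.387 = 0.53758 h⁻¹.
C_ss = Q C_in/(Q + kV) = 1.5378 mg/L; C(t) = C_ss + (C₀ − C_ss) e^(−a t).
C(3.30) = 1.5378 + (-1.5378)·e^(−0.53758·3.30) = 1.5378 + (-1.5378)·0.16965 = 1.2769 mg/L.

1.28 mg/L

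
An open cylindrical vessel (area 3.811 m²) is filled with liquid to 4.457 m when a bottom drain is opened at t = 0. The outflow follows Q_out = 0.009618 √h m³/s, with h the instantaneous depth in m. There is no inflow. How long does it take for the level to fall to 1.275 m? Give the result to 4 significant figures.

778.2 s

Accumulation of liquid (constant cross-section A): A dh/dt = −0.009618 √h.
This is separable: 2 d(√h)/dt = −0.009618/A, so √h = √h₀ − (0.009618/(2A)) t.
t = 2A(√h₀ − √h)/0.009618 = 2·3.811·(√4.457 − √1.275)/0.009618
  = 7.62200 × (2.11116 − 1.12916) / 0.009618 = 778.209 s.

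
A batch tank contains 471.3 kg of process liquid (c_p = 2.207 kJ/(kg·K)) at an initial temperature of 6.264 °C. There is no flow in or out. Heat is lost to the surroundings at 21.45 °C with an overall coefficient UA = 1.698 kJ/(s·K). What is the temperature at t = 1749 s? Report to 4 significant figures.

First-law balance (no shaft work): M c_p dT/dt = −UA(T − T_amb).
dT/dt = (T_ss − T)/τ with T_ss = T_amb = 21.4500 °C, τ = M c_p/UA = 471.3·2.207/1.698 = 612.579 s.
Integrating: T(t) = T_ss + (T₀ − T_ss) e^(−t/τ).
T(1749) = 21.4500 + (-15.1860)·0.0575476 = 20.5761 °C.

20.58 °C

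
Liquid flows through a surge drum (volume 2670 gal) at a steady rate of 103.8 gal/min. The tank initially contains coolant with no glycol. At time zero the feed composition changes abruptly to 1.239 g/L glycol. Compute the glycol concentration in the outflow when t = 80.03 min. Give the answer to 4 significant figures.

Accumulation = in − out for the solute gives V dC/dt = Q(C_in − C).
Rewrite as dC/dt + C/τ = C_in/τ, τ = V/Q = 25.7225 min.
C approaches C_in exponentially: C(t) = C_in + (C₀ − C_in) e^(−t/τ).
C(80.03) = 1.239 + (0 − 1.239)·e^(−80.03/25.7225) = 1.239 + (-1.23900)·0.0445440 = 1.18381 g/L.

1.184 g/L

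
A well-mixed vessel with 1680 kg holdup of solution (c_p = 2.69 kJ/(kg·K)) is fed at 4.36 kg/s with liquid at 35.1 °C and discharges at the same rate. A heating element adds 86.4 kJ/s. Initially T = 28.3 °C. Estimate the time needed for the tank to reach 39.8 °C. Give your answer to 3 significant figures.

Heat balance on the well-mixed liquid: M c_p dT/dt = ṁ c_p (T_in − T) + 86.4.
τ = M/ṁ = 385.32 s; T_ss = T_in + Q̇/(ṁ c_p) = 42.467 °C.
T(t) = T_ss + (T₀ − T_ss) e^(−t/τ). Set T = 39.8:
e^(−t/τ) = (39.8 − 42.467)/(28.3 − 42.467) = 0.18824
t = −385.32 · ln(0.18824) = 643.50 s.

644 s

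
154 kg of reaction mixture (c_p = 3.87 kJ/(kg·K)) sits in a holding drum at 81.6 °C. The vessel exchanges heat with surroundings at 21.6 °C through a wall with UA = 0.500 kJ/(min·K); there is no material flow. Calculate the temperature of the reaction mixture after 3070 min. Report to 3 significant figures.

Lumped-capacitance energy balance: M c_p dT/dt = UA(T_amb − T).
dT/dt = (T_ss − T)/τ with T_ss = T_amb = 21.600 °C, τ = M c_p/UA = 154·3.87/0.500 = 1192.0 min.
Solution: T(t) = T_ss + (T₀ − T_ss) e^(−t/τ).
T(3070) = 21.600 + (60.000)·0.076109 = 26.167 °C.

26.2 °C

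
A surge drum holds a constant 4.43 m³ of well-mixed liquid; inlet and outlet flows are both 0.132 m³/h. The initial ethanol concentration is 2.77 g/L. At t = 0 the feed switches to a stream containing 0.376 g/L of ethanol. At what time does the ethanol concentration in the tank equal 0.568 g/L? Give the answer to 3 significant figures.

84.7 h

Species balance: V dC/dt = Q(C_in − C) ⇒ τ = V/Q = 33.561 h.
C(t) = C_in + (C₀ − C_in) e^(−t/τ). Set C = 0.568 and solve for t:
e^(−t/τ) = (C − C_in)/(C₀ − C_in) = (0.568 − 0.376)/(2.77 − 0.376) = 0.080201
t = −τ ln(…) = 33.561 × 2.5232 = 84.681 h.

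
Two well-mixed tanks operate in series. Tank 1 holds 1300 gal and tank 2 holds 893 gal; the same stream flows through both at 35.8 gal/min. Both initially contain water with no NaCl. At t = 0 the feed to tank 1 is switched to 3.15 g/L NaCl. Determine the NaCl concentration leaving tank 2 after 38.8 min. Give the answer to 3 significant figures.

1.15 g/L

Time constants: τᵢ = Vᵢ/Q for each well-mixed tank.
τ₁ = 1300/35.8 = 36.313 min; τ₂ = 893/35.8 = 24.944 min.
Tank 1: C₁ = C_in(1 − e^(−t/τ₁)). Tank 2 (τ₁ ≠ τ₂): C₂ = C_in[1 − (τ₁ e^(−t/τ₁) − τ₂ e^(−t/τ₂))/(τ₁ − τ₂)].
At t = 38.8: e^(−t/τ₁) = 0.34353, e^(−t/τ₂) = 0.21109.
C₂ = 3.15·[1 − (36.313·0.34353 − 24.944·0.21109)/(11.369)] = 3.15·0.36589 = 1.1526 g/L.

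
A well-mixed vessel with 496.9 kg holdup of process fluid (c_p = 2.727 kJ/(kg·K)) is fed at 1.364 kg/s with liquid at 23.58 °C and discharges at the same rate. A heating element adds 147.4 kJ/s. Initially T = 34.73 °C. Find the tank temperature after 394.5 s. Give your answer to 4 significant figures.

53.56 °C

Energy balance: M c_p dT/dt = ṁ c_p (T_in − T) + 147.4.
τ = M/ṁ = 364.296 s; T_ss = T_in + Q̇/(ṁ c_p) = 23.58 + 147.4/(1.364·2.727) = 63.2076 °C.
Integrating: T(t) = T_ss + (T₀ − T_ss) e^(−t/τ).
T(394.5) = 63.2076 + (-28.4776)·e^(−394.5/364.296) = 63.2076 + (-28.4776)·0.338609 = 53.5648 °C.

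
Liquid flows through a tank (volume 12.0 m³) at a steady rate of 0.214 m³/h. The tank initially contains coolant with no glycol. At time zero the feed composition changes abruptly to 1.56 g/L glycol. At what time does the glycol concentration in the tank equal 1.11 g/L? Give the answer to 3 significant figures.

69.7 h

Species balance: V dC/dt = Q(C_in − C) ⇒ τ = V/Q = 56.075 h.
C(t) = C_in + (C₀ − C_in) e^(−t/τ). Set C = 1.11 and solve for t:
e^(−t/τ) = (C − C_in)/(C₀ − C_in) = (1.11 − 1.56)/(0 − 1.56) = 0.28846
t = −τ ln(…) = 56.075 × 1.2432 = 69.712 h.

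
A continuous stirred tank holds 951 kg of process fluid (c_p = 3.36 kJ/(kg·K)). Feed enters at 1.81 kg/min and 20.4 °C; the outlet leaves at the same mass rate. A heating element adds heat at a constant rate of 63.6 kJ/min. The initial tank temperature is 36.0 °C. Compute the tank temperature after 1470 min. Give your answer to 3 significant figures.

31.2 °C

M c_p dT/dt = ṁ c_p (T_in − T) + Q̇.
τ = M/ṁ = 525.41 min; T_ss = T_in + Q̇/(ṁ c_p) = 20.4 + 63.6/(1.81·3.36) = 30.858 °C.
T approaches T_ss exponentially: T(t) = T_ss + (T₀ − T_ss) e^(−t/τ).
T(1470) = 30.858 + (5.1422)·e^(−1470/525.41) = 30.858 + (5.1422)·0.060944 = 31.171 °C.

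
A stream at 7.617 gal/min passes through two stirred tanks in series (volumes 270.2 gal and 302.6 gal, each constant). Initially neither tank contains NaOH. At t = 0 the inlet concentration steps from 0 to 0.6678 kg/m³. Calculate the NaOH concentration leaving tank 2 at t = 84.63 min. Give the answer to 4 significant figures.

Species balance on tank i: dCᵢ/dt = (Cᵢ₋₁ − Cᵢ)/τᵢ with τᵢ = Vᵢ/Q.
τ₁ = 270.2/7.617 = 35.4733 min; τ₂ = 302.6/7.617 = 39.7269 min.
Solving the cascade with C₁(0)=C₂(0)=0 gives C₂(t) = C_in[1 − (τ₁ e^(−t/τ₁) − τ₂ e^(−t/τ₂))/(τ₁ − τ₂)].
At t = 84.63: e^(−t/τ₁) = 0.0920209, e^(−t/τ₂) = 0.118802.
C₂ = 0.6678·[1 − (35.4733·0.0920209 − 39.7269·0.118802)/(-4.25364)] = 0.6678·0.657853 = 0.439314 kg/m³.

0.4393 kg/m³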